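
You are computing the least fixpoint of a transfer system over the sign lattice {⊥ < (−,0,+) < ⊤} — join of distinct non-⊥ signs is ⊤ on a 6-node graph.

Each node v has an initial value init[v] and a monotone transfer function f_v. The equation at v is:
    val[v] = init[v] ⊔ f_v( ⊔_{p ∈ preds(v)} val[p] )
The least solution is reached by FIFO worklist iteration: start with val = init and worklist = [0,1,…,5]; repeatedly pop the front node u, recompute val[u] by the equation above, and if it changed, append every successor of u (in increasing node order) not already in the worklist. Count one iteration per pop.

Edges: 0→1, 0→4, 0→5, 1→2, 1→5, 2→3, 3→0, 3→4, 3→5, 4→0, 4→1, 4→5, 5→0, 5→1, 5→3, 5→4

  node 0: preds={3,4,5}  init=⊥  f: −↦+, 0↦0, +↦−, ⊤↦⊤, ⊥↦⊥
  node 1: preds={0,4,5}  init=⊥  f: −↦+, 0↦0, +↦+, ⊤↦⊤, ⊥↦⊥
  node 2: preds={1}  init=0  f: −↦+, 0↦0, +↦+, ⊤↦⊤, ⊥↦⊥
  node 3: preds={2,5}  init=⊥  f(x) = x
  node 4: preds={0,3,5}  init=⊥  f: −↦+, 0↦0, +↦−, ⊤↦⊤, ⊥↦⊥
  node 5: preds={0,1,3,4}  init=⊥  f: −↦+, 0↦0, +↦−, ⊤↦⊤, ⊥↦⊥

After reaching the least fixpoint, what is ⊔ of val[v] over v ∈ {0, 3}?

Iteration log — 12 steps:
  step 1. node 0  ⊔preds=⊥  new=⊥  stable
  step 2. node 1  ⊔preds=⊥  new=⊥  stable
  step 3. node 2  ⊔preds=⊥  new=0  stable
  step 4. node 3  ⊔preds=0  new=0  old=⊥  +wl: 0
  step 5. node 4  ⊔preds=0  new=0  old=⊥  +wl: 1
  step 6. node 5  ⊔preds=0  new=0  old=⊥  +wl: 3,4
  step 7. node 0  ⊔preds=0  new=0  old=⊥  +wl: 5
  step 8. node 1  ⊔preds=0  new=0  old=⊥  +wl: 2
  step 9. node 3  ⊔preds=0  new=0  stable
  step 10. node 4  ⊔preds=0  new=0  stable
  step 11. node 5  ⊔preds=0  new=0  stable
  step 12. node 2  ⊔preds=0  new=0  stable

Least fixpoint reached:
  node 0: 0
  node 1: 0
  node 2: 0
  node 3: 0
  node 4: 0
  node 5: 0

0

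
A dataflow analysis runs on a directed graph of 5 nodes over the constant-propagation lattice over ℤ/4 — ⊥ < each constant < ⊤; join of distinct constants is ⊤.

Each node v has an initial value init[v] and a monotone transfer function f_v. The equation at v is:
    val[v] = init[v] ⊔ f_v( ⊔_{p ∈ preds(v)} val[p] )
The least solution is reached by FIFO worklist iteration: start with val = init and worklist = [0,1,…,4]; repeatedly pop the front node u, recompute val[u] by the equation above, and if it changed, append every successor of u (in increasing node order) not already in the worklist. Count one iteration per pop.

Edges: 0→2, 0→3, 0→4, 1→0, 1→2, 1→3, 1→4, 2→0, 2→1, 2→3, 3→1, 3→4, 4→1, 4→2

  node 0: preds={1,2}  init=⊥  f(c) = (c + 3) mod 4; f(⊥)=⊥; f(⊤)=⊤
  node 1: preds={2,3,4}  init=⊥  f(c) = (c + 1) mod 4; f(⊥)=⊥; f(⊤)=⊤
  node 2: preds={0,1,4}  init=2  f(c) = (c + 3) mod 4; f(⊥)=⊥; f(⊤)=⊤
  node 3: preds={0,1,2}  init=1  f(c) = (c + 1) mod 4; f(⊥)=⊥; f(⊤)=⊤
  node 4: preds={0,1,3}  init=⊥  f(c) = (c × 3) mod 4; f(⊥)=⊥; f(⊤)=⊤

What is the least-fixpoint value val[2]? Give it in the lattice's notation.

Trace (10 dequeues):
  [1] u=0 | in 2 | out 1 | prev ⊥ | push {}
  [2] u=1 | in ⊤ | out ⊤ | prev ⊥ | push {0}
  [3] u=2 | in ⊤ | out ⊤ | prev 2 | push {1}
  [4] u=3 | in ⊤ | out ⊤ | prev 1 | push {}
  [5] u=4 | in ⊤ | out ⊤ | prev ⊥ | push {2}
  [6] u=0 | in ⊤ | out ⊤ | prev 1 | push {3,4}
  [7] u=1 | in ⊤ | out ⊤ | ==
  [8] u=2 | in ⊤ | out ⊤ | ==
  [9] u=3 | in ⊤ | out ⊤ | ==
  [10] u=4 | in ⊤ | out ⊤ | ==

Converged values:
  [0] ⊤
  [1] ⊤
  [2] ⊤
  [3] ⊤
  [4] ⊤

⊤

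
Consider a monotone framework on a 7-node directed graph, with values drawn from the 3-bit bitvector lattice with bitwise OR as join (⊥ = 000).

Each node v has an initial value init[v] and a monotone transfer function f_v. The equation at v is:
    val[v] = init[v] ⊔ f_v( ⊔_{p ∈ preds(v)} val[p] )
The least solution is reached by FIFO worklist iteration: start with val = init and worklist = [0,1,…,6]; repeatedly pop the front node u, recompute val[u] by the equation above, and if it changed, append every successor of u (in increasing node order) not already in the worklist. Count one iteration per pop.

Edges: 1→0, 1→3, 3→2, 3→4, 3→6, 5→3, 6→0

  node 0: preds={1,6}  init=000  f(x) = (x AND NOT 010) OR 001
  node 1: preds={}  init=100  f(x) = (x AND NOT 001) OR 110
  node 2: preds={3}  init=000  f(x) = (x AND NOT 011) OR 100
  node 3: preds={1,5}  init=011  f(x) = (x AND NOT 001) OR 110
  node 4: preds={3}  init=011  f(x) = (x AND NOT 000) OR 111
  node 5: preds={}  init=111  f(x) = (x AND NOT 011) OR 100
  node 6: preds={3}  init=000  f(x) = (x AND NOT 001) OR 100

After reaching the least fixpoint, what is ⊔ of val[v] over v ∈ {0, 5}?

Trace (9 dequeues):
  [1] u=0 | in 100 | out 101 | prev 000 | push {}
  [2] u=1 | in 000 | out 110 | prev 100 | push {0}
  [3] u=2 | in 011 | out 100 | prev 000 | push {}
  [4] u=3 | in 111 | out 111 | prev 011 | push {2}
  [5] u=4 | in 111 | out 111 | prev 011 | push {}
  [6] u=5 | in 000 | out 111 | ==
  [7] u=6 | in 111 | out 110 | prev 000 | push {}
  [8] u=0 | in 110 | out 101 | ==
  [9] u=2 | in 111 | out 100 | ==

Converged values:
  [0] 101
  [1] 110
  [2] 100
  [3] 111
  [4] 111
  [5] 111
  [6] 110

111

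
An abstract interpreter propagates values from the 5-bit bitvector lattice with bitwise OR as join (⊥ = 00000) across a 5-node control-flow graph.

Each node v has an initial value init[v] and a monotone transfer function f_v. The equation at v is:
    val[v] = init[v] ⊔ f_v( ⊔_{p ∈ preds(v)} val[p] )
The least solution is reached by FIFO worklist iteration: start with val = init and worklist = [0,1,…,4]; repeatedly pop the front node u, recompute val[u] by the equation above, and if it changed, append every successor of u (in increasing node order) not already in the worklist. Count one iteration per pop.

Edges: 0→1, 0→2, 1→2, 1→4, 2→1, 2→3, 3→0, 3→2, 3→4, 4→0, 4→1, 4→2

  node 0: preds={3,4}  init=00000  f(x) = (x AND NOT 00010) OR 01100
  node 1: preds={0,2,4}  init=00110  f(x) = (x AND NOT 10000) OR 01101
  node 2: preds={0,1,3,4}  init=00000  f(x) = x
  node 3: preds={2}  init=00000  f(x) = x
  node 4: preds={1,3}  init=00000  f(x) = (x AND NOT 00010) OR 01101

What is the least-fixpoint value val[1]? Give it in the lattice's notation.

Trace (9 dequeues):
  [1] u=0 | in 00000 | out 01100 | prev 00000 | push {}
  [2] u=1 | in 01100 | out 01111 | prev 00110 | push {}
  [3] u=2 | in 01111 | out 01111 | prev 00000 | push {1}
  [4] u=3 | in 01111 | out 01111 | prev 00000 | push {0,2}
  [5] u=4 | in 01111 | out 01101 | prev 00000 | push {}
  [6] u=1 | in 01111 | out 01111 | ==
  [7] u=0 | in 01111 | out 01101 | prev 01100 | push {1}
  [8] u=2 | in 01111 | out 01111 | ==
  [9] u=1 | in 01111 | out 01111 | ==

Converged values:
  [0] 01101
  [1] 01111
  [2] 01111
  [3] 01111
  [4] 01101

01111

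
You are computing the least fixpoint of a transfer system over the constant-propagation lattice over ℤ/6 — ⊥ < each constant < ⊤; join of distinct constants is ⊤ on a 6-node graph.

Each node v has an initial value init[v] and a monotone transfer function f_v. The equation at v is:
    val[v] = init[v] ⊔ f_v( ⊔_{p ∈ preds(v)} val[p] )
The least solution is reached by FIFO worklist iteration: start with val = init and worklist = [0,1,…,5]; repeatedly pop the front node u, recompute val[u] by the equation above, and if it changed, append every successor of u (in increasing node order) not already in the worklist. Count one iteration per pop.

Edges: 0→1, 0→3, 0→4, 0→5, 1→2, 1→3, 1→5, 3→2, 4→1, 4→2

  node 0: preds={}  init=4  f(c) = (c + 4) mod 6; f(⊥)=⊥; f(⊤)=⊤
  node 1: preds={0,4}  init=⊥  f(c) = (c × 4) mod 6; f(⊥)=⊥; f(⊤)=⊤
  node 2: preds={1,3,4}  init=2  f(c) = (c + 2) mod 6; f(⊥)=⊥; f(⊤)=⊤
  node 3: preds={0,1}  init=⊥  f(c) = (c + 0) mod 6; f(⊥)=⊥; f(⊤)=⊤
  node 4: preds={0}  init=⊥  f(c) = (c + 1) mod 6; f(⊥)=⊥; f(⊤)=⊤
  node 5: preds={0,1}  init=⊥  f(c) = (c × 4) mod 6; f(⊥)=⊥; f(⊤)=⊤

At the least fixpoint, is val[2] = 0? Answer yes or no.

Worklist (12 pops):
  #1 pop 0: in=⊥ → 4 (no change)
  #2 pop 1: in=4 → 4 (was ⊥); enqueue []
  #3 pop 2: in=4 → ⊤ (was 2); enqueue []
  #4 pop 3: in=4 → 4 (was ⊥); enqueue [2]
  #5 pop 4: in=4 → 5 (was ⊥); enqueue [1]
  #6 pop 5: in=4 → 4 (was ⊥); enqueue []
  #7 pop 2: in=⊤ → ⊤ (no change)
  #8 pop 1: in=⊤ → ⊤ (was 4); enqueue [2,3,5]
  #9 pop 2: in=⊤ → ⊤ (no change)
  #10 pop 3: in=⊤ → ⊤ (was 4); enqueue [2]
  #11 pop 5: in=⊤ → ⊤ (was 4); enqueue []
  #12 pop 2: in=⊤ → ⊤ (no change)

Fixpoint:
  val[0] = 4
  val[1] = ⊤
  val[2] = ⊤
  val[3] = ⊤
  val[4] = 5
  val[5] = ⊤

no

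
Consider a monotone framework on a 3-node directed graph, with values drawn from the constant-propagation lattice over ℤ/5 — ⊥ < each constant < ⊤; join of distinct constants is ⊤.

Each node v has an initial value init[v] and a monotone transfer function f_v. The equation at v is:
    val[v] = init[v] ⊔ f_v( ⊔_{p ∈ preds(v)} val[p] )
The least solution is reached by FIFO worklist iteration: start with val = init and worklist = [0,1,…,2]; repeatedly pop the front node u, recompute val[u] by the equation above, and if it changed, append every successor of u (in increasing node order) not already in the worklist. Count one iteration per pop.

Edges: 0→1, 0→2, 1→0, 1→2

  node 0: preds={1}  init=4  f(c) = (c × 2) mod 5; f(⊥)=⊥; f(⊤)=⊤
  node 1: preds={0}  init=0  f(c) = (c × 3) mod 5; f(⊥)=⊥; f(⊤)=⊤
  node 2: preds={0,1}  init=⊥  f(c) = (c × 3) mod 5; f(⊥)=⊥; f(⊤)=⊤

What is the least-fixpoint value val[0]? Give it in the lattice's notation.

⊤

Worklist (4 pops):
  #1 pop 0: in=0 → ⊤ (was 4); enqueue []
  #2 pop 1: in=⊤ → ⊤ (was 0); enqueue [0]
  #3 pop 2: in=⊤ → ⊤ (was ⊥); enqueue []
  #4 pop 0: in=⊤ → ⊤ (no change)

Fixpoint:
  val[0] = ⊤
  val[1] = ⊤
  val[2] = ⊤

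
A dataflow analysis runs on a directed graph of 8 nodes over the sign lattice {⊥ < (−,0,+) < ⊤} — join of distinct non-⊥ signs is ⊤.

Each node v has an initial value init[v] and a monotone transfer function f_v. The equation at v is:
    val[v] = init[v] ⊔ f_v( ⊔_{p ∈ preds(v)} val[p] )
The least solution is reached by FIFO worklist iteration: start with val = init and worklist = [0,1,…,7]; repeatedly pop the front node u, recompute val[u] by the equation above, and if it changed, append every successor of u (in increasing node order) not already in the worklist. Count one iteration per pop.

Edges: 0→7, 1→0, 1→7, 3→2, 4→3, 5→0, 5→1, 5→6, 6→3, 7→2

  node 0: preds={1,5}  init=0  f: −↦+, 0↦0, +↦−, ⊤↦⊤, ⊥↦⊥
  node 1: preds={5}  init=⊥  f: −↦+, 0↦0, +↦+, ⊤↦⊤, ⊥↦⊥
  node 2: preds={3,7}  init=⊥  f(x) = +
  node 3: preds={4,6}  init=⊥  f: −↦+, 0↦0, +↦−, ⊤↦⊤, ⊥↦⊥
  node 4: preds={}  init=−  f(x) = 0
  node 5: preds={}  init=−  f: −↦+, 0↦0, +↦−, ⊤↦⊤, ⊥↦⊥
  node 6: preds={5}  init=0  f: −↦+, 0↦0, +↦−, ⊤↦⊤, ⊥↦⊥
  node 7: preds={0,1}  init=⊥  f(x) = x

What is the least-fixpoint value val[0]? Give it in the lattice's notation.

⊤

Worklist (11 pops):
  #1 pop 0: in=− → ⊤ (was 0); enqueue []
  #2 pop 1: in=− → + (was ⊥); enqueue [0]
  #3 pop 2: in=⊥ → + (was ⊥); enqueue []
  #4 pop 3: in=⊤ → ⊤ (was ⊥); enqueue [2]
  #5 pop 4: in=⊥ → ⊤ (was −); enqueue [3]
  #6 pop 5: in=⊥ → − (no change)
  #7 pop 6: in=− → ⊤ (was 0); enqueue []
  #8 pop 7: in=⊤ → ⊤ (was ⊥); enqueue []
  #9 pop 0: in=⊤ → ⊤ (no change)
  #10 pop 2: in=⊤ → + (no change)
  #11 pop 3: in=⊤ → ⊤ (no change)

Fixpoint:
  val[0] = ⊤
  val[1] = +
  val[2] = +
  val[3] = ⊤
  val[4] = ⊤
  val[5] = −
  val[6] = ⊤
  val[7] = ⊤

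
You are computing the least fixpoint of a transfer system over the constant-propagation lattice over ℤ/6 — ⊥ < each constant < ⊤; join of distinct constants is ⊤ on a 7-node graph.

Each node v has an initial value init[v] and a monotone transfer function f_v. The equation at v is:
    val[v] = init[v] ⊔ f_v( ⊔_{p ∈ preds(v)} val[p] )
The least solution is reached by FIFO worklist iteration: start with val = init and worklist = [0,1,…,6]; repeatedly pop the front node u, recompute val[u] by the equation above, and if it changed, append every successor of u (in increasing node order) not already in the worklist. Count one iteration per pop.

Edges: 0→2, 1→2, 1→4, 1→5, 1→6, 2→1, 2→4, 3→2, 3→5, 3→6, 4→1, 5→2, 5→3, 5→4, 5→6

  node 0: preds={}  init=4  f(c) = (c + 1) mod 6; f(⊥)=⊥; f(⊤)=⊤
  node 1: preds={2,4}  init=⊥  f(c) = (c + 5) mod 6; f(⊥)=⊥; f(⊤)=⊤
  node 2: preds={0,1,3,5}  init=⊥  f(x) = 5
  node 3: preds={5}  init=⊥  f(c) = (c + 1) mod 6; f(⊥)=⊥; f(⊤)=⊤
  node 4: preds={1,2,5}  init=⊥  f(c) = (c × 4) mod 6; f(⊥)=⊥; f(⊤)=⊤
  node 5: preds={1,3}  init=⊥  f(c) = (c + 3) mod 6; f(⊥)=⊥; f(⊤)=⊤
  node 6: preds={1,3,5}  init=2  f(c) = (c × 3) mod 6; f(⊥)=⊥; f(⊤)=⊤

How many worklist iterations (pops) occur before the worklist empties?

Worklist (19 pops):
  #1 pop 0: in=⊥ → 4 (no change)
  #2 pop 1: in=⊥ → ⊥ (no change)
  #3 pop 2: in=4 → 5 (was ⊥); enqueue [1]
  #4 pop 3: in=⊥ → ⊥ (no change)
  #5 pop 4: in=5 → 2 (was ⊥); enqueue []
  #6 pop 5: in=⊥ → ⊥ (no change)
  #7 pop 6: in=⊥ → 2 (no change)
  #8 pop 1: in=⊤ → ⊤ (was ⊥); enqueue [2,4,5,6]
  #9 pop 2: in=⊤ → 5 (no change)
  #10 pop 4: in=⊤ → ⊤ (was 2); enqueue [1]
  #11 pop 5: in=⊤ → ⊤ (was ⊥); enqueue [2,3,4]
  #12 pop 6: in=⊤ → ⊤ (was 2); enqueue []
  #13 pop 1: in=⊤ → ⊤ (no change)
  #14 pop 2: in=⊤ → 5 (no change)
  #15 pop 3: in=⊤ → ⊤ (was ⊥); enqueue [2,5,6]
  #16 pop 4: in=⊤ → ⊤ (no change)
  #17 pop 2: in=⊤ → 5 (no change)
  #18 pop 5: in=⊤ → ⊤ (no change)
  #19 pop 6: in=⊤ → ⊤ (no change)

Fixpoint:
  val[0] = 4
  val[1] = ⊤
  val[2] = 5
  val[3] = ⊤
  val[4] = ⊤
  val[5] = ⊤
  val[6] = ⊤

19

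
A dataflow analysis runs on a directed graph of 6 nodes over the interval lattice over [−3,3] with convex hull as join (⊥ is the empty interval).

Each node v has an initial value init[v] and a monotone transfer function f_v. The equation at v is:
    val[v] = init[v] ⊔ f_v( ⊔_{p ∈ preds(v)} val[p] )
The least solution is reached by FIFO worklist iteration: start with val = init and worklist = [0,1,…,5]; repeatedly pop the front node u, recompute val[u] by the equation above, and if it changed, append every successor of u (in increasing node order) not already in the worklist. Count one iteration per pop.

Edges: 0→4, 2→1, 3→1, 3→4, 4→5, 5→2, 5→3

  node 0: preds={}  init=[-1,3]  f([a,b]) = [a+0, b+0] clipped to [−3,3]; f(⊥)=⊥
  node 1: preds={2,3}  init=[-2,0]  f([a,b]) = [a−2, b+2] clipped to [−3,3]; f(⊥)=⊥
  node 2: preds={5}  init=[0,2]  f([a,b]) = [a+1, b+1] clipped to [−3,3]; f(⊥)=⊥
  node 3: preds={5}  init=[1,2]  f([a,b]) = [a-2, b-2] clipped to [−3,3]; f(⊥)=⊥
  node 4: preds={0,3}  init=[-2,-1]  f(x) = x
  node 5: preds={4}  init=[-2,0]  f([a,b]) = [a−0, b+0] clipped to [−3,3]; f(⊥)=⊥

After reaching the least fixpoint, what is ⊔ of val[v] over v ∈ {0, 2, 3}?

[-3,3]

Worklist (10 pops):
  #1 pop 0: in=⊥ → [-1,3] (no change)
  #2 pop 1: in=[0,2] → [-2,3] (was [-2,0]); enqueue []
  #3 pop 2: in=[-2,0] → [-1,2] (was [0,2]); enqueue [1]
  #4 pop 3: in=[-2,0] → [-3,2] (was [1,2]); enqueue []
  #5 pop 4: in=[-3,3] → [-3,3] (was [-2,-1]); enqueue []
  #6 pop 5: in=[-3,3] → [-3,3] (was [-2,0]); enqueue [2,3]
  #7 pop 1: in=[-3,2] → [-3,3] (was [-2,3]); enqueue []
  #8 pop 2: in=[-3,3] → [-2,3] (was [-1,2]); enqueue [1]
  #9 pop 3: in=[-3,3] → [-3,2] (no change)
  #10 pop 1: in=[-3,3] → [-3,3] (no change)

Fixpoint:
  val[0] = [-1,3]
  val[1] = [-3,3]
  val[2] = [-2,3]
  val[3] = [-3,2]
  val[4] = [-3,3]
  val[5] = [-3,3]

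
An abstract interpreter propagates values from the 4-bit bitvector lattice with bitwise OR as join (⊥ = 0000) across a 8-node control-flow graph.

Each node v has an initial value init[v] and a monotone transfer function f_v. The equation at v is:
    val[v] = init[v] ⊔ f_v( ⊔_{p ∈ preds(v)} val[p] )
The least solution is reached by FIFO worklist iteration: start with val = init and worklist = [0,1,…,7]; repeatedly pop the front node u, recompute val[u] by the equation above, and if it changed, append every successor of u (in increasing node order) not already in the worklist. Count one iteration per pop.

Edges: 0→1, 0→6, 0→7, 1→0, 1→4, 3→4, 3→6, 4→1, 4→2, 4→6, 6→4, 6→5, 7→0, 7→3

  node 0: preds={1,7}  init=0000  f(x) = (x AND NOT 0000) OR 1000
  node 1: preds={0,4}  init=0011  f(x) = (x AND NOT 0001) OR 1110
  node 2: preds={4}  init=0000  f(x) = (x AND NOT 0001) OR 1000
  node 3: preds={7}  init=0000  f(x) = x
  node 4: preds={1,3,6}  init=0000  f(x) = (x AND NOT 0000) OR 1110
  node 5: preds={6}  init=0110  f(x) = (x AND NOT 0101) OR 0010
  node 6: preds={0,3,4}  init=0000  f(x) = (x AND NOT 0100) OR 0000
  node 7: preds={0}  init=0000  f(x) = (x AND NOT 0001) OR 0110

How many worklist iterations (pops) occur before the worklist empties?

17

Iteration log — 17 steps:
  step 1. node 0  ⊔preds=0011  new=1011  old=0000  +wl: 
  step 2. node 1  ⊔preds=1011  new=1111  old=0011  +wl: 0
  step 3. node 2  ⊔preds=0000  new=1000  old=0000  +wl: 
  step 4. node 3  ⊔preds=0000  new=0000  stable
  step 5. node 4  ⊔preds=1111  new=1111  old=0000  +wl: 1,2
  step 6. node 5  ⊔preds=0000  new=0110  stable
  step 7. node 6  ⊔preds=1111  new=1011  old=0000  +wl: 4,5
  step 8. node 7  ⊔preds=1011  new=1110  old=0000  +wl: 3
  step 9. node 0  ⊔preds=1111  new=1111  old=1011  +wl: 6,7
  step 10. node 1  ⊔preds=1111  new=1111  stable
  step 11. node 2  ⊔preds=1111  new=1110  old=1000  +wl: 
  step 12. node 4  ⊔preds=1111  new=1111  stable
  step 13. node 5  ⊔preds=1011  new=1110  old=0110  +wl: 
  step 14. node 3  ⊔preds=1110  new=1110  old=0000  +wl: 4
  step 15. node 6  ⊔preds=1111  new=1011  stable
  step 16. node 7  ⊔preds=1111  new=1110  stable
  step 17. node 4  ⊔preds=1111  new=1111  stable

Least fixpoint reached:
  node 0: 1111
  node 1: 1111
  node 2: 1110
  node 3: 1110
  node 4: 1111
  node 5: 1110
  node 6: 1011
  node 7: 1110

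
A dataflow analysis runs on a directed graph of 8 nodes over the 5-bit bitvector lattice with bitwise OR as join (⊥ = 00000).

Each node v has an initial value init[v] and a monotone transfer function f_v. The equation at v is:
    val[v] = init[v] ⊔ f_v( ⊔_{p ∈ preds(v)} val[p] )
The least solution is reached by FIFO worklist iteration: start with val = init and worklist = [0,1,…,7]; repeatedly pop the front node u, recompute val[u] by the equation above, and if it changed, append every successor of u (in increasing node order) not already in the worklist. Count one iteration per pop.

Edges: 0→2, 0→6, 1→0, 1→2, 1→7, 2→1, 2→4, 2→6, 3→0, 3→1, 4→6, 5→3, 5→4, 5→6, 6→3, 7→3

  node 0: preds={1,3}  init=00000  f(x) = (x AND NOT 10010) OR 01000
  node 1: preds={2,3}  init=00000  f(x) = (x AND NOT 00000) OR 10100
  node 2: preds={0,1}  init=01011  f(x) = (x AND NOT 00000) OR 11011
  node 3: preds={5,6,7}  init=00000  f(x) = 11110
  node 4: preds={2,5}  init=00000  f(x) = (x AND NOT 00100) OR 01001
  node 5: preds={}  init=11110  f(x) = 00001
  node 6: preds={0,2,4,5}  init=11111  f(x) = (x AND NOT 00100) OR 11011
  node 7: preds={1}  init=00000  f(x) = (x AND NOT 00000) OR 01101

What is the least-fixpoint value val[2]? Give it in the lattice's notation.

11111

Worklist (14 pops):
  #1 pop 0: in=00000 → 01000 (was 00000); enqueue []
  #2 pop 1: in=01011 → 11111 (was 00000); enqueue [0]
  #3 pop 2: in=11111 → 11111 (was 01011); enqueue [1]
  #4 pop 3: in=11111 → 11110 (was 00000); enqueue []
  #5 pop 4: in=11111 → 11011 (was 00000); enqueue []
  #6 pop 5: in=00000 → 11111 (was 11110); enqueue [3,4]
  #7 pop 6: in=11111 → 11111 (no change)
  #8 pop 7: in=11111 → 11111 (was 00000); enqueue []
  #9 pop 0: in=11111 → 01101 (was 01000); enqueue [2,6]
  #10 pop 1: in=11111 → 11111 (no change)
  #11 pop 3: in=11111 → 11110 (no change)
  #12 pop 4: in=11111 → 11011 (no change)
  #13 pop 2: in=11111 → 11111 (no change)
  #14 pop 6: in=11111 → 11111 (no change)

Fixpoint:
  val[0] = 01101
  val[1] = 11111
  val[2] = 11111
  val[3] = 11110
  val[4] = 11011
  val[5] = 11111
  val[6] = 11111
  val[7] = 11111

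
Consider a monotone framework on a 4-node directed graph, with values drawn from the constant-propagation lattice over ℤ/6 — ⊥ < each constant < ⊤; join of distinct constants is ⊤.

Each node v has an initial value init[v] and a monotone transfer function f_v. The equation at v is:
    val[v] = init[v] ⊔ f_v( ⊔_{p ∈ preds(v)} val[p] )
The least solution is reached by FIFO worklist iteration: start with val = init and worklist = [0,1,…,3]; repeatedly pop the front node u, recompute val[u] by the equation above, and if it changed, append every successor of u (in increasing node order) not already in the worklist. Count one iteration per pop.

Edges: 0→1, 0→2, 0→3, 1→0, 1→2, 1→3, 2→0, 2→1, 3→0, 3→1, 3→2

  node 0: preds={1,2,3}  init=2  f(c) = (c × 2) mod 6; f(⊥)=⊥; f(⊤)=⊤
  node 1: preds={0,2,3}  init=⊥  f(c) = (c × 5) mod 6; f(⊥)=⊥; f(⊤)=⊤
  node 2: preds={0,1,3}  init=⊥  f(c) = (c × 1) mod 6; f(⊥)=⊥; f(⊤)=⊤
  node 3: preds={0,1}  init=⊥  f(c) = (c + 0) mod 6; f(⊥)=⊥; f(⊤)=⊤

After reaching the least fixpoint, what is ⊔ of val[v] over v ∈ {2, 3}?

Trace (9 dequeues):
  [1] u=0 | in ⊥ | out 2 | ==
  [2] u=1 | in 2 | out 4 | prev ⊥ | push {0}
  [3] u=2 | in ⊤ | out ⊤ | prev ⊥ | push {1}
  [4] u=3 | in ⊤ | out ⊤ | prev ⊥ | push {2}
  [5] u=0 | in ⊤ | out ⊤ | prev 2 | push {3}
  [6] u=1 | in ⊤ | out ⊤ | prev 4 | push {0}
  [7] u=2 | in ⊤ | out ⊤ | ==
  [8] u=3 | in ⊤ | out ⊤ | ==
  [9] u=0 | in ⊤ | out ⊤ | ==

Converged values:
  [0] ⊤
  [1] ⊤
  [2] ⊤
  [3] ⊤

⊤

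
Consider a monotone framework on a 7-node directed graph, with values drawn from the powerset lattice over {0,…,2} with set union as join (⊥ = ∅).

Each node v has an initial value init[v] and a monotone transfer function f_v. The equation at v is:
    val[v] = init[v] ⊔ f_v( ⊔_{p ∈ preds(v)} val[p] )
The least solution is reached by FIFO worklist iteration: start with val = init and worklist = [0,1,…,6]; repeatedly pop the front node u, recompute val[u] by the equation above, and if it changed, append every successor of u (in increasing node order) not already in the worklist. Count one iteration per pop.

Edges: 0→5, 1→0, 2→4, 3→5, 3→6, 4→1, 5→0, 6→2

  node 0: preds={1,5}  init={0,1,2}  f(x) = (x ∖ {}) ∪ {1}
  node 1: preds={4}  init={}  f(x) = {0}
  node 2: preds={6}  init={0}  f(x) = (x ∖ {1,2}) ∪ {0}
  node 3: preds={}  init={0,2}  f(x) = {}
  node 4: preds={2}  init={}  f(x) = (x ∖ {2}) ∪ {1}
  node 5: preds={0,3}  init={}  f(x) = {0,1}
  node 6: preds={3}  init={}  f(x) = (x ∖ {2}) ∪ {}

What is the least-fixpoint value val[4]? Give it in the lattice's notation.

Worklist (10 pops):
  #1 pop 0: in={} → {0,1,2} (no change)
  #2 pop 1: in={} → {0} (was {}); enqueue [0]
  #3 pop 2: in={} → {0} (no change)
  #4 pop 3: in={} → {0,2} (no change)
  #5 pop 4: in={0} → {0,1} (was {}); enqueue [1]
  #6 pop 5: in={0,1,2} → {0,1} (was {}); enqueue []
  #7 pop 6: in={0,2} → {0} (was {}); enqueue [2]
  #8 pop 0: in={0,1} → {0,1,2} (no change)
  #9 pop 1: in={0,1} → {0} (no change)
  #10 pop 2: in={0} → {0} (no change)

Fixpoint:
  val[0] = {0,1,2}
  val[1] = {0}
  val[2] = {0}
  val[3] = {0,2}
  val[4] = {0,1}
  val[5] = {0,1}
  val[6] = {0}

{0,1}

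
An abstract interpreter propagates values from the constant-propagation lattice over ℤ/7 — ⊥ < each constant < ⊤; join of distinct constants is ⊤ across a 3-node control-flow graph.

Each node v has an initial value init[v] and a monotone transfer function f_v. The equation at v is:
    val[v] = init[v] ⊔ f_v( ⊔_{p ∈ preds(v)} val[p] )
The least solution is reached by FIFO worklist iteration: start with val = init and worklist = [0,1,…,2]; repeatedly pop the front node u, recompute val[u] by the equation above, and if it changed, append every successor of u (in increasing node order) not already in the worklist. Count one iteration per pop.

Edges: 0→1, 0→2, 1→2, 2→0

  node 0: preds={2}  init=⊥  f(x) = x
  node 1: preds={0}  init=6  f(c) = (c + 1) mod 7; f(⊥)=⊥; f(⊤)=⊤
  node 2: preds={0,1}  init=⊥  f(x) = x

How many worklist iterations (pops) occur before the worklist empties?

9

Trace (9 dequeues):
  [1] u=0 | in ⊥ | out ⊥ | ==
  [2] u=1 | in ⊥ | out 6 | ==
  [3] u=2 | in 6 | out 6 | prev ⊥ | push {0}
  [4] u=0 | in 6 | out 6 | prev ⊥ | push {1,2}
  [5] u=1 | in 6 | out ⊤ | prev 6 | push {}
  [6] u=2 | in ⊤ | out ⊤ | prev 6 | push {0}
  [7] u=0 | in ⊤ | out ⊤ | prev 6 | push {1,2}
  [8] u=1 | in ⊤ | out ⊤ | ==
  [9] u=2 | in ⊤ | out ⊤ | ==

Converged values:
  [0] ⊤
  [1] ⊤
  [2] ⊤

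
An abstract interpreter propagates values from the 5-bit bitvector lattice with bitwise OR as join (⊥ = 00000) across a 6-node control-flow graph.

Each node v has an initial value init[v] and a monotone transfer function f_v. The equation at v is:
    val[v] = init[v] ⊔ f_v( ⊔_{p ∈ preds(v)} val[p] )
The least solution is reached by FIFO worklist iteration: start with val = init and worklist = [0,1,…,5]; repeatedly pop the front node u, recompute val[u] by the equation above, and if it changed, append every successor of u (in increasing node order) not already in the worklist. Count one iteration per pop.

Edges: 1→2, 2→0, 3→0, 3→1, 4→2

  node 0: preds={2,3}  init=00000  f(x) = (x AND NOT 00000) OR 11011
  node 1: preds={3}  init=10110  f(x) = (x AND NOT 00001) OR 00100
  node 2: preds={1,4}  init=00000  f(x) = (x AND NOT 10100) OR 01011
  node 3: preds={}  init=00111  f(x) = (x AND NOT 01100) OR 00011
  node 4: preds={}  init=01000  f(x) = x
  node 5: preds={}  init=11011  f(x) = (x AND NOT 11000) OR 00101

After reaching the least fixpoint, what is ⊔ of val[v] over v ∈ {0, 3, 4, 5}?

11111

Trace (7 dequeues):
  [1] u=0 | in 00111 | out 11111 | prev 00000 | push {}
  [2] u=1 | in 00111 | out 10110 | ==
  [3] u=2 | in 11110 | out 01011 | prev 00000 | push {0}
  [4] u=3 | in 00000 | out 00111 | ==
  [5] u=4 | in 00000 | out 01000 | ==
  [6] u=5 | in 00000 | out 11111 | prev 11011 | push {}
  [7] u=0 | in 01111 | out 11111 | ==

Converged values:
  [0] 11111
  [1] 10110
  [2] 01011
  [3] 00111
  [4] 01000
  [5] 11111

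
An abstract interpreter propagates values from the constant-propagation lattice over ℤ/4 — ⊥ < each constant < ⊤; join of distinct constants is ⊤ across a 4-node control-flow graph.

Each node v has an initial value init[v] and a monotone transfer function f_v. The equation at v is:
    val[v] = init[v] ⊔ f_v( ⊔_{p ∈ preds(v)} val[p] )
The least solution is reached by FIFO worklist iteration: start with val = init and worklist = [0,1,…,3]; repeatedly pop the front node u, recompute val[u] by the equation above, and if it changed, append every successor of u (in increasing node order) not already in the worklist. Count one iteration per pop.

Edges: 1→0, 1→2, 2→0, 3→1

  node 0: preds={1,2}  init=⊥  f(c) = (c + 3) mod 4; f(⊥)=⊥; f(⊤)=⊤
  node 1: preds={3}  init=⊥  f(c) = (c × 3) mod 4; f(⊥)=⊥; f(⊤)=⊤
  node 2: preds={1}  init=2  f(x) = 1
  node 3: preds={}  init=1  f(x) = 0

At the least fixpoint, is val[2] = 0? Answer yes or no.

no

Worklist (8 pops):
  #1 pop 0: in=2 → 1 (was ⊥); enqueue []
  #2 pop 1: in=1 → 3 (was ⊥); enqueue [0]
  #3 pop 2: in=3 → ⊤ (was 2); enqueue []
  #4 pop 3: in=⊥ → ⊤ (was 1); enqueue [1]
  #5 pop 0: in=⊤ → ⊤ (was 1); enqueue []
  #6 pop 1: in=⊤ → ⊤ (was 3); enqueue [0,2]
  #7 pop 0: in=⊤ → ⊤ (no change)
  #8 pop 2: in=⊤ → ⊤ (no change)

Fixpoint:
  val[0] = ⊤
  val[1] = ⊤
  val[2] = ⊤
  val[3] = ⊤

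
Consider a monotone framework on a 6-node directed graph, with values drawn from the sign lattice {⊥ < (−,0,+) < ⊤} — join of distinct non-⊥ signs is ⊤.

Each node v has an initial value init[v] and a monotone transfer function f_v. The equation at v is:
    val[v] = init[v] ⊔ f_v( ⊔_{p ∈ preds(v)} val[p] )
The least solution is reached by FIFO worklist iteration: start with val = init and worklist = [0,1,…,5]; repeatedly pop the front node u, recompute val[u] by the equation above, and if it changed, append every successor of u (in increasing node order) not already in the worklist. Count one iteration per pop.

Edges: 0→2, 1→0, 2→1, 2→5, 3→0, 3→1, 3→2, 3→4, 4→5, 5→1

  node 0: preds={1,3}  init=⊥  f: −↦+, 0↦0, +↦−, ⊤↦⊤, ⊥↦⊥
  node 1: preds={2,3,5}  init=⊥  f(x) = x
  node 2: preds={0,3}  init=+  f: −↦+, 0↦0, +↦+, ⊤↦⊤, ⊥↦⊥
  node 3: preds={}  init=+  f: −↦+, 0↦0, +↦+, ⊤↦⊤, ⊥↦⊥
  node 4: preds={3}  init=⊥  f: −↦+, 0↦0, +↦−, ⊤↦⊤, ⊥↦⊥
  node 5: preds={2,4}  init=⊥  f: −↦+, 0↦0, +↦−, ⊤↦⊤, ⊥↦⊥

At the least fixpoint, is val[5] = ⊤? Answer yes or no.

Worklist (10 pops):
  #1 pop 0: in=+ → − (was ⊥); enqueue []
  #2 pop 1: in=+ → + (was ⊥); enqueue [0]
  #3 pop 2: in=⊤ → ⊤ (was +); enqueue [1]
  #4 pop 3: in=⊥ → + (no change)
  #5 pop 4: in=+ → − (was ⊥); enqueue []
  #6 pop 5: in=⊤ → ⊤ (was ⊥); enqueue []
  #7 pop 0: in=+ → − (no change)
  #8 pop 1: in=⊤ → ⊤ (was +); enqueue [0]
  #9 pop 0: in=⊤ → ⊤ (was −); enqueue [2]
  #10 pop 2: in=⊤ → ⊤ (no change)

Fixpoint:
  val[0] = ⊤
  val[1] = ⊤
  val[2] = ⊤
  val[3] = +
  val[4] = −
  val[5] = ⊤

yes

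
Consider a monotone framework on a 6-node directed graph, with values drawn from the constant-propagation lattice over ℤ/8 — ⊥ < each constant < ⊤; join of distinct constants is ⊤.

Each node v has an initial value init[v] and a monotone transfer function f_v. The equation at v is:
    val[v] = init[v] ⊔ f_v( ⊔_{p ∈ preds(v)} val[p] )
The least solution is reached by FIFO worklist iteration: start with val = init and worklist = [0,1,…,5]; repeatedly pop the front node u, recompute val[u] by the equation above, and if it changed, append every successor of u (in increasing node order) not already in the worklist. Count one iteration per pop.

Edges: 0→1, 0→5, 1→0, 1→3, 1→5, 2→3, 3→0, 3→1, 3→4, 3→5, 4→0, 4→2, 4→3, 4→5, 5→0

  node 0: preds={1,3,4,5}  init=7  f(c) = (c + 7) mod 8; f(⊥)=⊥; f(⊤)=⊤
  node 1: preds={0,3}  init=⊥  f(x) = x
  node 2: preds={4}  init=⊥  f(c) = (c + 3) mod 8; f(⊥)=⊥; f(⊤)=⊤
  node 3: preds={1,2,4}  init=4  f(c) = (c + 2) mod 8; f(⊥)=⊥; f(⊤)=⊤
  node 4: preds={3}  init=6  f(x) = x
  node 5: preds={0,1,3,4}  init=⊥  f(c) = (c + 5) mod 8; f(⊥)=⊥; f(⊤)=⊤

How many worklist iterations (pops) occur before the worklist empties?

10

Iteration log — 10 steps:
  step 1. node 0  ⊔preds=⊤  new=⊤  old=7  +wl: 
  step 2. node 1  ⊔preds=⊤  new=⊤  old=⊥  +wl: 0
  step 3. node 2  ⊔preds=6  new=1  old=⊥  +wl: 
  step 4. node 3  ⊔preds=⊤  new=⊤  old=4  +wl: 1
  step 5. node 4  ⊔preds=⊤  new=⊤  old=6  +wl: 2,3
  step 6. node 5  ⊔preds=⊤  new=⊤  old=⊥  +wl: 
  step 7. node 0  ⊔preds=⊤  new=⊤  stable
  step 8. node 1  ⊔preds=⊤  new=⊤  stable
  step 9. node 2  ⊔preds=⊤  new=⊤  old=1  +wl: 
  step 10. node 3  ⊔preds=⊤  new=⊤  stable

Least fixpoint reached:
  node 0: ⊤
  node 1: ⊤
  node 2: ⊤
  node 3: ⊤
  node 4: ⊤
  node 5: ⊤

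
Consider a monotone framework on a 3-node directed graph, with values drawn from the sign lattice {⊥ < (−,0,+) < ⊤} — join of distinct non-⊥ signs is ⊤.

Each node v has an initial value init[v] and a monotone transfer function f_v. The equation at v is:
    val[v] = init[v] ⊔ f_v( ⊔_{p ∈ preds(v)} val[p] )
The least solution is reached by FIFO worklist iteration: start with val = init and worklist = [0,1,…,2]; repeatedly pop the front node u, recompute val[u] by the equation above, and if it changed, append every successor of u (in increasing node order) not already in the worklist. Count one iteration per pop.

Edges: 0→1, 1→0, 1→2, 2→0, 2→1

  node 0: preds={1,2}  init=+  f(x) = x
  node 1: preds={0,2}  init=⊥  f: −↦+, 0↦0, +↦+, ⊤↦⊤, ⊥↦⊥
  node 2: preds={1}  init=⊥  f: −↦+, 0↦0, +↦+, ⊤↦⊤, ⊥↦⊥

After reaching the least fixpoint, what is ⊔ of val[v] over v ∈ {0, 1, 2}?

+

Iteration log — 5 steps:
  step 1. node 0  ⊔preds=⊥  new=+  stable
  step 2. node 1  ⊔preds=+  new=+  old=⊥  +wl: 0
  step 3. node 2  ⊔preds=+  new=+  old=⊥  +wl: 1
  step 4. node 0  ⊔preds=+  new=+  stable
  step 5. node 1  ⊔preds=+  new=+  stable

Least fixpoint reached:
  node 0: +
  node 1: +
  node 2: +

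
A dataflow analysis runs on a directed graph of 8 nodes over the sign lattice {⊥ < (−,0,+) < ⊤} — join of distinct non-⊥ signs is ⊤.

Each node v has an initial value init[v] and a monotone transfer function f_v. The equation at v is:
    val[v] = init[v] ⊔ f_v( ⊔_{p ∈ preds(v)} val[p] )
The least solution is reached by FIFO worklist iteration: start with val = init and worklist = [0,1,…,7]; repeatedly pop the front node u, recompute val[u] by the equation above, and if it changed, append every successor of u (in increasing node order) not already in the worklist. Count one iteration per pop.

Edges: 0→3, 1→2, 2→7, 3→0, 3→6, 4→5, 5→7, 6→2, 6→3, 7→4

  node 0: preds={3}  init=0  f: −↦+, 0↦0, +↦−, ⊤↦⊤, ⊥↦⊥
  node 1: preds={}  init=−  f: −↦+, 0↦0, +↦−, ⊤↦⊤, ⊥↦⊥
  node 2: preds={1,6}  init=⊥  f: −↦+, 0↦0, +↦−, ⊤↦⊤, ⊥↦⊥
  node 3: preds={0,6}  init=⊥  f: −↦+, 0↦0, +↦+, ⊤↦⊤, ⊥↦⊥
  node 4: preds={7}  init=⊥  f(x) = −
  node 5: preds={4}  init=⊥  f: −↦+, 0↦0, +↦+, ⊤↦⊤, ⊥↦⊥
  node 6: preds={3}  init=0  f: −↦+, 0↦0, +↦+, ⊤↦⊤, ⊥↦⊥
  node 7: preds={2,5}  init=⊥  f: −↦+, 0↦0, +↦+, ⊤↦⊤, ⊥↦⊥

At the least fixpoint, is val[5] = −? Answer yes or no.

Iteration log — 10 steps:
  step 1. node 0  ⊔preds=⊥  new=0  stable
  step 2. node 1  ⊔preds=⊥  new=−  stable
  step 3. node 2  ⊔preds=⊤  new=⊤  old=⊥  +wl: 
  step 4. node 3  ⊔preds=0  new=0  old=⊥  +wl: 0
  step 5. node 4  ⊔preds=⊥  new=−  old=⊥  +wl: 
  step 6. node 5  ⊔preds=−  new=+  old=⊥  +wl: 
  step 7. node 6  ⊔preds=0  new=0  stable
  step 8. node 7  ⊔preds=⊤  new=⊤  old=⊥  +wl: 4
  step 9. node 0  ⊔preds=0  new=0  stable
  step 10. node 4  ⊔preds=⊤  new=−  stable

Least fixpoint reached:
  node 0: 0
  node 1: −
  node 2: ⊤
  node 3: 0
  node 4: −
  node 5: +
  node 6: 0
  node 7: ⊤

no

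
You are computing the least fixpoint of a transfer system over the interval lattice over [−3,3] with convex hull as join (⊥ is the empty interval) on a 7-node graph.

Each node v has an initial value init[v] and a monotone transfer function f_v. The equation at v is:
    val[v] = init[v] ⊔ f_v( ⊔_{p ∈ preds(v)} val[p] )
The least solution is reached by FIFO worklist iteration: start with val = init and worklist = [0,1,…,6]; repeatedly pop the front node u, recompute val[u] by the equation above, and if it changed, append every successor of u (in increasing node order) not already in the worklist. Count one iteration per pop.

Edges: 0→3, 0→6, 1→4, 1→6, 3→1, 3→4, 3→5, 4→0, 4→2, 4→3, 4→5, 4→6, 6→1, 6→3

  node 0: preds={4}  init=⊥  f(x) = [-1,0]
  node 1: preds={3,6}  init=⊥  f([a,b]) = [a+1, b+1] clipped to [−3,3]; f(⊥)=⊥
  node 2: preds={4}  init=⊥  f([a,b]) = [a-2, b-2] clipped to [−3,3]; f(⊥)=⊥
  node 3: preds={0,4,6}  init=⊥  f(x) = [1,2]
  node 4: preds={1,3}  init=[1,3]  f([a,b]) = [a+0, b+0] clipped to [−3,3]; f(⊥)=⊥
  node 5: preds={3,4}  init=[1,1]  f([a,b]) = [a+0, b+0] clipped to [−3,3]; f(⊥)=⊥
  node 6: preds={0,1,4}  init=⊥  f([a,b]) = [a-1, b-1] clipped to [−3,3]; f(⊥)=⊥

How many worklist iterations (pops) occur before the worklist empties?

15

Iteration log — 15 steps:
  step 1. node 0  ⊔preds=[1,3]  new=[-1,0]  old=⊥  +wl: 
  step 2. node 1  ⊔preds=⊥  new=⊥  stable
  step 3. node 2  ⊔preds=[1,3]  new=[-1,1]  old=⊥  +wl: 
  step 4. node 3  ⊔preds=[-1,3]  new=[1,2]  old=⊥  +wl: 1
  step 5. node 4  ⊔preds=[1,2]  new=[1,3]  stable
  step 6. node 5  ⊔preds=[1,3]  new=[1,3]  old=[1,1]  +wl: 
  step 7. node 6  ⊔preds=[-1,3]  new=[-2,2]  old=⊥  +wl: 3
  step 8. node 1  ⊔preds=[-2,2]  new=[-1,3]  old=⊥  +wl: 4,6
  step 9. node 3  ⊔preds=[-2,3]  new=[1,2]  stable
  step 10. node 4  ⊔preds=[-1,3]  new=[-1,3]  old=[1,3]  +wl: 0,2,3,5
  step 11. node 6  ⊔preds=[-1,3]  new=[-2,2]  stable
  step 12. node 0  ⊔preds=[-1,3]  new=[-1,0]  stable
  step 13. node 2  ⊔preds=[-1,3]  new=[-3,1]  old=[-1,1]  +wl: 
  step 14. node 3  ⊔preds=[-2,3]  new=[1,2]  stable
  step 15. node 5  ⊔preds=[-1,3]  new=[-1,3]  old=[1,3]  +wl: 

Least fixpoint reached:
  node 0: [-1,0]
  node 1: [-1,3]
  node 2: [-3,1]
  node 3: [1,2]
  node 4: [-1,3]
  node 5: [-1,3]
  node 6: [-2,2]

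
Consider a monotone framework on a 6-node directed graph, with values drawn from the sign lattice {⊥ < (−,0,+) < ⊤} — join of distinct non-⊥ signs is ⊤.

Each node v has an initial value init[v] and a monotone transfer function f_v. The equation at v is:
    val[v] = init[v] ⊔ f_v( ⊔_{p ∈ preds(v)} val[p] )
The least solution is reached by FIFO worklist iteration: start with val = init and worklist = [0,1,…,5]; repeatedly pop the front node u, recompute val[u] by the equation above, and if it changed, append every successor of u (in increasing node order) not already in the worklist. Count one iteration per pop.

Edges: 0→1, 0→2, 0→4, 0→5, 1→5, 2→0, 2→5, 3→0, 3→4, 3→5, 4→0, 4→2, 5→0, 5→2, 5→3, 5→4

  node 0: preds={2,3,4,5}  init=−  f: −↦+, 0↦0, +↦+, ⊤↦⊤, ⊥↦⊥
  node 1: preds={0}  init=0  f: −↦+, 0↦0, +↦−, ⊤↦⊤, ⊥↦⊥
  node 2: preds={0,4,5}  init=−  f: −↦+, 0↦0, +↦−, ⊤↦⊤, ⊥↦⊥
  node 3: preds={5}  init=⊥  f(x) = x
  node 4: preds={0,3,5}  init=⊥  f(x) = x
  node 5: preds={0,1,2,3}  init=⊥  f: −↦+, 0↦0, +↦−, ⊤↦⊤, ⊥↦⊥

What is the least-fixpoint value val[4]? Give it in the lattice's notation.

Iteration log — 12 steps:
  step 1. node 0  ⊔preds=−  new=⊤  old=−  +wl: 
  step 2. node 1  ⊔preds=⊤  new=⊤  old=0  +wl: 
  step 3. node 2  ⊔preds=⊤  new=⊤  old=−  +wl: 0
  step 4. node 3  ⊔preds=⊥  new=⊥  stable
  step 5. node 4  ⊔preds=⊤  new=⊤  old=⊥  +wl: 2
  step 6. node 5  ⊔preds=⊤  new=⊤  old=⊥  +wl: 3,4
  step 7. node 0  ⊔preds=⊤  new=⊤  stable
  step 8. node 2  ⊔preds=⊤  new=⊤  stable
  step 9. node 3  ⊔preds=⊤  new=⊤  old=⊥  +wl: 0,5
  step 10. node 4  ⊔preds=⊤  new=⊤  stable
  step 11. node 0  ⊔preds=⊤  new=⊤  stable
  step 12. node 5  ⊔preds=⊤  new=⊤  stable

Least fixpoint reached:
  node 0: ⊤
  node 1: ⊤
  node 2: ⊤
  node 3: ⊤
  node 4: ⊤
  node 5: ⊤

⊤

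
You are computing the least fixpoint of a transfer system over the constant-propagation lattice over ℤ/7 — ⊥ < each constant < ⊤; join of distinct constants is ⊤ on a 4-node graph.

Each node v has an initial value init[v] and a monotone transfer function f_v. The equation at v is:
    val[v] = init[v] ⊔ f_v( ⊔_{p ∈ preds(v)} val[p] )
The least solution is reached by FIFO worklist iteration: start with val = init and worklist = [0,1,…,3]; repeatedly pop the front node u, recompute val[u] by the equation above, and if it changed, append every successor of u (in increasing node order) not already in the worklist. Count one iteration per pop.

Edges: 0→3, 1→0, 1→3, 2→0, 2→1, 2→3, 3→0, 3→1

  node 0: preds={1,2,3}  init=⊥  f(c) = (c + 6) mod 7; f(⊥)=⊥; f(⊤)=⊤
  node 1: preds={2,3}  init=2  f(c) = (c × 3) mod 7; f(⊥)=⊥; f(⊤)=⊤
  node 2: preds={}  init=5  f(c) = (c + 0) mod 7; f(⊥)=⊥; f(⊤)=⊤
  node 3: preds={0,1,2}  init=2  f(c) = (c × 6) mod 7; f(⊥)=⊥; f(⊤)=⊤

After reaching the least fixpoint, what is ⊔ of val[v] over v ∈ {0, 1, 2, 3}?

Worklist (6 pops):
  #1 pop 0: in=⊤ → ⊤ (was ⊥); enqueue []
  #2 pop 1: in=⊤ → ⊤ (was 2); enqueue [0]
  #3 pop 2: in=⊥ → 5 (no change)
  #4 pop 3: in=⊤ → ⊤ (was 2); enqueue [1]
  #5 pop 0: in=⊤ → ⊤ (no change)
  #6 pop 1: in=⊤ → ⊤ (no change)

Fixpoint:
  val[0] = ⊤
  val[1] = ⊤
  val[2] = 5
  val[3] = ⊤

⊤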